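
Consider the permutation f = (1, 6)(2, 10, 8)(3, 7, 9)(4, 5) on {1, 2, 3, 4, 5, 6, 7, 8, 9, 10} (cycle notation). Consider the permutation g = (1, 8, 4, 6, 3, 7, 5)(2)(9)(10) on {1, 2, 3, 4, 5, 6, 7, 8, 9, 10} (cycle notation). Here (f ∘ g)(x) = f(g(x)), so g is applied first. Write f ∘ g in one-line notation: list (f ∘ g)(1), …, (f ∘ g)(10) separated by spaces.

(f ∘ g)(x) = f(g(x)). Computing each image: f(g(1)) = f(8) = 2, f(g(2)) = f(2) = 10, f(g(3)) = f(7) = 9, f(g(4)) = f(6) = 1, f(g(5)) = f(1) = 6, f(g(6)) = f(3) = 7, f(g(7)) = f(5) = 4, f(g(8)) = f(4) = 5, f(g(9)) = f(9) = 3, f(g(10)) = f(10) = 8.
Hence f ∘ g = [2 10 9 1 6 7 4 5 3 8].

2 10 9 1 6 7 4 5 3 8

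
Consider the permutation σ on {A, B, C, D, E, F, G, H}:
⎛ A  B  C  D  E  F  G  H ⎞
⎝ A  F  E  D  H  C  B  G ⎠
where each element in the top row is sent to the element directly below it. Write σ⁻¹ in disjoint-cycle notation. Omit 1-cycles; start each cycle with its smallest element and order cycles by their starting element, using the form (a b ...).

(B G H E C F)

The cycle decomposition of σ is (B F C E H G).
The inverse reverses every cycle; in canonical form, σ⁻¹ = (B G H E C F).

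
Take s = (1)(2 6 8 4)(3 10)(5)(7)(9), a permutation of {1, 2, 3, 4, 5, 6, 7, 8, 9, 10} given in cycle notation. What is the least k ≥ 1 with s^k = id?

4

The cycle type of s is (4, 2, 1, 1, 1, 1).
Since disjoint cycles commute, ord(s) = lcm(4, 2) = 4.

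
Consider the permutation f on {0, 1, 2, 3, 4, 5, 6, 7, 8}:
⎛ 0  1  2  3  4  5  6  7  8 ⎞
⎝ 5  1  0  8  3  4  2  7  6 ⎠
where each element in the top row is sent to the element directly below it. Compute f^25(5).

Tracing 5 → 4 → … returns to 5 after 7 steps, so 5 lies in a 7-cycle (0, 5, 4, 3, 8, 6, 2).
Powers repeat with period 7 on this cycle, and 25 mod 7 = 4, so f^25(5) = f^4(5).
Stepping 4 places around the cycle: 5 → 4 → 3 → 8 → 6.

6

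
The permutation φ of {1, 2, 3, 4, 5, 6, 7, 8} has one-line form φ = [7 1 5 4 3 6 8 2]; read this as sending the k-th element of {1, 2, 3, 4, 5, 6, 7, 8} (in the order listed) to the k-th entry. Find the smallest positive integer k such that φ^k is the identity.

4

The disjoint-cycle form of φ has cycle lengths 4, 2, 1, 1.
The order of φ is the least common multiple of its cycle lengths: lcm(4, 2) = 4.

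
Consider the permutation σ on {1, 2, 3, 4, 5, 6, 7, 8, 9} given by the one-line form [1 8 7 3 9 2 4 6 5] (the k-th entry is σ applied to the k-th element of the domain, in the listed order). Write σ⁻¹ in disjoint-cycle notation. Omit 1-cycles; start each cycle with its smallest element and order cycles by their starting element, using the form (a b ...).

(2 6 8)(3 4 7)(5 9)

The cycle decomposition of σ is (2 8 6)(3 7 4)(5 9).
Reversing each cycle (and rotating so the smallest element leads) gives σ⁻¹ = (2 6 8)(3 4 7)(5 9).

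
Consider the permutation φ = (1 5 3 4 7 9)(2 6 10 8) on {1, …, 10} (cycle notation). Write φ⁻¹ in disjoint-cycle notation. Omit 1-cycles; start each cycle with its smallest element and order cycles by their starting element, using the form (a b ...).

If φ sends a → b within a cycle, φ⁻¹ sends b → a; equivalently, reverse each cycle.
Reversing each cycle of φ and rotating so the smallest element leads gives (1 9 7 4 3 5)(2 8 10 6).

(1 9 7 4 3 5)(2 8 10 6)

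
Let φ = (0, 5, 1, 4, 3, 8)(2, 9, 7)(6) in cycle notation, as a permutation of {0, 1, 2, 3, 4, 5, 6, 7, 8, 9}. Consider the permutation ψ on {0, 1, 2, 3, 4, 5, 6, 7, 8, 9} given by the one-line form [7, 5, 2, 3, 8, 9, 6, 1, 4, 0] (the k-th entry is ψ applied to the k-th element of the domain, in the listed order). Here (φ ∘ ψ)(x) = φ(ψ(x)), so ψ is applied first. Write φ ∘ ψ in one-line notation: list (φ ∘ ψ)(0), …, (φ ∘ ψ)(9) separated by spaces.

For each element, apply ψ then φ: 0 → 7 → 2; 1 → 5 → 1; 2 → 2 → 9; 3 → 3 → 8; 4 → 8 → 0; 5 → 9 → 7; 6 → 6 → 6; 7 → 1 → 4; 8 → 4 → 3; 9 → 0 → 5.
So φ ∘ ψ in one-line form is 2 1 9 8 0 7 6 4 3 5.

2 1 9 8 0 7 6 4 3 5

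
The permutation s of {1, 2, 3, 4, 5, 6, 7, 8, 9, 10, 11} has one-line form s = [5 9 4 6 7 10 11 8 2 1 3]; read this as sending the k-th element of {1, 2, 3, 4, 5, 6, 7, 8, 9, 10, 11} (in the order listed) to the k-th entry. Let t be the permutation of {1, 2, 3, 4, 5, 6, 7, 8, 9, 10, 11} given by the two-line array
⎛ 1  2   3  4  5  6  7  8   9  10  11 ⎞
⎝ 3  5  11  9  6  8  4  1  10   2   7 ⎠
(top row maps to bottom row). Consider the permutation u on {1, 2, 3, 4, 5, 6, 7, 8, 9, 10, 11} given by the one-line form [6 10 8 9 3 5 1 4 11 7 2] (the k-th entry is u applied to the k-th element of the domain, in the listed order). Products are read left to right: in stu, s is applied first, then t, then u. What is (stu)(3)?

Apply the permutations in order: s(3) = 4, then t(4) = 9, then u(9) = 11. So (stu)(3) = 11.

11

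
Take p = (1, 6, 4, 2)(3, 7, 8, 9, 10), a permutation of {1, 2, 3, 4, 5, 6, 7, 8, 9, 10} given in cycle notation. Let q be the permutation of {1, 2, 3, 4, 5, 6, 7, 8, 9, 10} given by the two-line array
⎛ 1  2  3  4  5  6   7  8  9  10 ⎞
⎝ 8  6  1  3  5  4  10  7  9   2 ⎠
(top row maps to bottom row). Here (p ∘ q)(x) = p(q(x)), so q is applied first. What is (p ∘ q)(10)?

First apply q: q(10) = 2, then p(2) = 1. Thus (p ∘ q)(10) = 1.

1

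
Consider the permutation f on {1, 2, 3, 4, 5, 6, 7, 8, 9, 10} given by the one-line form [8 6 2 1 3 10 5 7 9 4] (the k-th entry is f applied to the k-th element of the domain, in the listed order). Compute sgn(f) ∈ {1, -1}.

1

In disjoint-cycle form the cycle lengths are 9, 1.
A cycle of length ℓ contributes ℓ−1 transpositions, so f is a product of 8 transpositions — even.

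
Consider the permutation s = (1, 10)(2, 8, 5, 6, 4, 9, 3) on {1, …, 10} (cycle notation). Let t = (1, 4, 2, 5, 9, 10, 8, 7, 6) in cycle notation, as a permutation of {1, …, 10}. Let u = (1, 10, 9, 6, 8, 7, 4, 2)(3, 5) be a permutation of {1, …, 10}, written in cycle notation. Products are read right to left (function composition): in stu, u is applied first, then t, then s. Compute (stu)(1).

(stu)(1) = s(t(u(1))). u(1) = 10, then t(10) = 8, then s(8) = 5, so the result is 5.

5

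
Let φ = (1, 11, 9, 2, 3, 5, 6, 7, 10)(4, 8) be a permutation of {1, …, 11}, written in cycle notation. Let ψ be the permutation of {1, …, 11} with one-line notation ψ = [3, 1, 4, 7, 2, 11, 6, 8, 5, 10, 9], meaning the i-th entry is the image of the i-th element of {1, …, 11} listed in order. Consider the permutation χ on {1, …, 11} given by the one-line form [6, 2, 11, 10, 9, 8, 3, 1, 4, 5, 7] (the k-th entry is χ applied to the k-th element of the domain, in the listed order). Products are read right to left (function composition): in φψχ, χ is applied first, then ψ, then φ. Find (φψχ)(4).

1

Chase 4: χ(4) = 10; ψ(10) = 10; φ(10) = 1. Hence (φψχ)(4) = 1.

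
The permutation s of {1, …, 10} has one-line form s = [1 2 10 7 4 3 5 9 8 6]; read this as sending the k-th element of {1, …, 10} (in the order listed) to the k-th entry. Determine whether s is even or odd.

odd

In disjoint-cycle form the cycle lengths are 3, 3, 2, 1, 1.
A cycle is odd iff its length is even; s has 1 even-length cycle, so sgn(s) = (−1)^1 and s is odd.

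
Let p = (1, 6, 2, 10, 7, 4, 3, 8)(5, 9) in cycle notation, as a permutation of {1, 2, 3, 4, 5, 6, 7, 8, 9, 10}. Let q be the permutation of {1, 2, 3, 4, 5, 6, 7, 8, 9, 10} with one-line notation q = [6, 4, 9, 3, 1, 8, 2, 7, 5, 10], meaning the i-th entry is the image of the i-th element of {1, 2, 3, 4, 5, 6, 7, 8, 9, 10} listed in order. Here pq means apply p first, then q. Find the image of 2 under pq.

10

First apply p: p(2) = 10, then q(10) = 10. Thus (pq)(2) = 10.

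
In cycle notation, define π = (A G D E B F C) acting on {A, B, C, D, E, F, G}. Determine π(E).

B

In the cycle (A G D E B F C), E is followed by B, so π(E) = B.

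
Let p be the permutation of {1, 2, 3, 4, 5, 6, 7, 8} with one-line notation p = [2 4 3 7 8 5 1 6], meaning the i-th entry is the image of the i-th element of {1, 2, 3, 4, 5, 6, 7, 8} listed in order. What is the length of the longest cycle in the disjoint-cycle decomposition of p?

Decomposing into disjoint cycles gives (1 2 4 7)(5 8 6); the longest has length 4.

4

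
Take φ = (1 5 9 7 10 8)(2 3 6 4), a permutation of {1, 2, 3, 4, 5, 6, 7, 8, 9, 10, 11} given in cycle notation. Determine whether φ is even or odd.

even

The cycle lengths are 6, 4, 1.
A cycle of length ℓ contributes ℓ−1 transpositions, so φ is a product of 5 + 3 = 8 transpositions — even.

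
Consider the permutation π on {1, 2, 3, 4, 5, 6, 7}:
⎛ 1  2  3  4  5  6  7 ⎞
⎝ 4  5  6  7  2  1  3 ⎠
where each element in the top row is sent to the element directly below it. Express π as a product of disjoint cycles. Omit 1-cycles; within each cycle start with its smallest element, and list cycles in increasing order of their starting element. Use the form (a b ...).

(1 4 7 3 6)(2 5)

Iterating π from 1 gives 1 → 4 → 7 → 3 → 6 → 1; that is the 5-cycle (1 4 7 3 6).
Repeating from the next unused element and collecting all non-trivial cycles gives (1 4 7 3 6)(2 5).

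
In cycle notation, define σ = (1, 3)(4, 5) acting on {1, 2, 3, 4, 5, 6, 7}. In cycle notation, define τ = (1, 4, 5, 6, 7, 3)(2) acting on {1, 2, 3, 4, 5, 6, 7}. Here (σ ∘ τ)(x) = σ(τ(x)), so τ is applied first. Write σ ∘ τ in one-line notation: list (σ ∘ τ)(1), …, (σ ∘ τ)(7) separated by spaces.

(σ ∘ τ)(x) = σ(τ(x)). Computing each image: σ(τ(1)) = σ(4) = 5, σ(τ(2)) = σ(2) = 2, σ(τ(3)) = σ(1) = 3, σ(τ(4)) = σ(5) = 4, σ(τ(5)) = σ(6) = 6, σ(τ(6)) = σ(7) = 7, σ(τ(7)) = σ(3) = 1.
Hence σ ∘ τ = [5 2 3 4 6 7 1].

5 2 3 4 6 7 1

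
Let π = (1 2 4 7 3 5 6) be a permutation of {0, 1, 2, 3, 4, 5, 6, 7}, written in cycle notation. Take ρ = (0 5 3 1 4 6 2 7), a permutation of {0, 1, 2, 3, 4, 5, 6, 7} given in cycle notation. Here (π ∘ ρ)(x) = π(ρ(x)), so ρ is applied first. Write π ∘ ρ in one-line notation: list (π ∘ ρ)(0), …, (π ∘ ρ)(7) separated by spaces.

(π ∘ ρ)(x) = π(ρ(x)). Computing each image: π(ρ(0)) = π(5) = 6, π(ρ(1)) = π(4) = 7, π(ρ(2)) = π(7) = 3, π(ρ(3)) = π(1) = 2, π(ρ(4)) = π(6) = 1, π(ρ(5)) = π(3) = 5, π(ρ(6)) = π(2) = 4, π(ρ(7)) = π(0) = 0.
Hence π ∘ ρ = [6 7 3 2 1 5 4 0].

6 7 3 2 1 5 4 0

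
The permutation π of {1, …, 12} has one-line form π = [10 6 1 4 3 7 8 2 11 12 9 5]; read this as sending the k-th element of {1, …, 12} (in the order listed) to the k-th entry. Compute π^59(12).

10

Tracing 12 → 5 → … returns to 12 after 5 steps, so 12 lies in a 5-cycle (1, 10, 12, 5, 3).
Powers repeat with period 5 on this cycle, and 59 mod 5 = 4, so π^59(12) = π^4(12).
Stepping 4 places around the cycle: 12 → 5 → 3 → 1 → 10.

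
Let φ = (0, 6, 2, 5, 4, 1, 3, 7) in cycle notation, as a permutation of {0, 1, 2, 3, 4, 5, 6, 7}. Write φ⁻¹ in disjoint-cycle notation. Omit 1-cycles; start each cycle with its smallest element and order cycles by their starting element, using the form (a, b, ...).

(0, 7, 3, 1, 4, 5, 2, 6)

Inverting a permutation written in cycle notation just reverses the order within every cycle.
After reversing and putting each cycle's least element first, φ⁻¹ = (0, 7, 3, 1, 4, 5, 2, 6).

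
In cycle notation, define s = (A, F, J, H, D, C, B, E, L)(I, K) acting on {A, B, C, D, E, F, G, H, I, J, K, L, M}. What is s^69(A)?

B

A lies in the 9-cycle (A, F, J, H, D, C, B, E, L).
On a 9-cycle, s^9 is the identity, so s^69 = s^6 there (69 ≡ 6 mod 9).
Advancing 6 steps from A: A → F → J → H → D → C → B.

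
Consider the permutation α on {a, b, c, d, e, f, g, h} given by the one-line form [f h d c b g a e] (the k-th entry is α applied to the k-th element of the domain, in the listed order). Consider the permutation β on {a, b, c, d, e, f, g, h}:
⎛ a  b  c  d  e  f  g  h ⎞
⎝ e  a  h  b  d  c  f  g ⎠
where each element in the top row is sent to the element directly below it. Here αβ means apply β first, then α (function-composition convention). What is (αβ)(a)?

(αβ)(a) = α(β(a)). β(a) = e, then α(e) = b. So (αβ)(a) = b.

b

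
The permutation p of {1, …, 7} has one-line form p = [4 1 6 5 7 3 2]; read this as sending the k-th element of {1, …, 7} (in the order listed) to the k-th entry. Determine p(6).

3

6 is element number 6 of the domain, and entry number 6 of the one-line form is 3, so p(6) = 3.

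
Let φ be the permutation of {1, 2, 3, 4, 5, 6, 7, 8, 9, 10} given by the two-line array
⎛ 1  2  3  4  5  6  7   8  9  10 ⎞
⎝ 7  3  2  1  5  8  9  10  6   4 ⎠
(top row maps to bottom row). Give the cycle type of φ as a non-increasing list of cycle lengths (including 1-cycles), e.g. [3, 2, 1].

[7, 2, 1]

The disjoint cycles are (1 7 9 6 8 10 4)(2 3)(5), with lengths 7, 2, 1 in non-increasing order.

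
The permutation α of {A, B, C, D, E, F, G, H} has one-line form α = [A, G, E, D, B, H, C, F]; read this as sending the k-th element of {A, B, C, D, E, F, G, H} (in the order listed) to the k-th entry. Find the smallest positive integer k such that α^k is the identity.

4

Writing α as disjoint cycles, the cycle lengths are 4, 2, 1, 1.
Since disjoint cycles commute, ord(α) = lcm(4, 2) = 4.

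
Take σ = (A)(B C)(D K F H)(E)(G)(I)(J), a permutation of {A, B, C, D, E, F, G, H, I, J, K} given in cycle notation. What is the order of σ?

The cycle type of σ is (4, 2, 1, 1, 1, 1, 1).
The order is lcm(4, 2) = 4.

4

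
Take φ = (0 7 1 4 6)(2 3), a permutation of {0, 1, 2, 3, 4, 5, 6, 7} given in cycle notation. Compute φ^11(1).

1 lies in the 5-cycle (0 7 1 4 6).
Since the cycle has length 5, φ^11 acts on it the same as φ^1 (11 mod 5 = 1).
Advancing 1 step from 1: 1 → 4.

4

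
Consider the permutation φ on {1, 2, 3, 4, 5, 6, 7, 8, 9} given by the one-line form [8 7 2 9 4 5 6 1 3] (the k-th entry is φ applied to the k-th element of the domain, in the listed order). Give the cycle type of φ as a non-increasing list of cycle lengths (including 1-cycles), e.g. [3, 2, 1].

[7, 2]

The disjoint cycles are (1 8)(2 7 6 5 4 9 3), with lengths 7, 2 in non-increasing order.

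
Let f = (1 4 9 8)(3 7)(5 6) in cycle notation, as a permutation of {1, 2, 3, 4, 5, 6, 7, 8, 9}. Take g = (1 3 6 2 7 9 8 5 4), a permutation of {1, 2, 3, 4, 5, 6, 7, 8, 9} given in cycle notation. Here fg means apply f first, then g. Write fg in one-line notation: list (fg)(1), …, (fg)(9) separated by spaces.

1 7 9 8 2 4 6 3 5

Chase each element through f then g: 1 → 4 → 1; 2 → 2 → 7; 3 → 7 → 9; 4 → 9 → 8; 5 → 6 → 2; 6 → 5 → 4; 7 → 3 → 6; 8 → 1 → 3; 9 → 8 → 5.
So fg in one-line form is 1 7 9 8 2 4 6 3 5.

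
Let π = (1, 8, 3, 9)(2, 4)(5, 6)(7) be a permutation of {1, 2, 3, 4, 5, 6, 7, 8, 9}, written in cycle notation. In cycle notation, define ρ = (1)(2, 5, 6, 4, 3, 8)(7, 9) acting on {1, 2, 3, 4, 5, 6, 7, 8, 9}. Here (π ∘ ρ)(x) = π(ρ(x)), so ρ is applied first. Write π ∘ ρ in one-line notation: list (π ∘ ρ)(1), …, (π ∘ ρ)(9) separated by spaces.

(π ∘ ρ)(x) = π(ρ(x)). Computing each image: π(ρ(1)) = π(1) = 8, π(ρ(2)) = π(5) = 6, π(ρ(3)) = π(8) = 3, π(ρ(4)) = π(3) = 9, π(ρ(5)) = π(6) = 5, π(ρ(6)) = π(4) = 2, π(ρ(7)) = π(9) = 1, π(ρ(8)) = π(2) = 4, π(ρ(9)) = π(7) = 7.
Hence π ∘ ρ = [8 6 3 9 5 2 1 4 7].

8 6 3 9 5 2 1 4 7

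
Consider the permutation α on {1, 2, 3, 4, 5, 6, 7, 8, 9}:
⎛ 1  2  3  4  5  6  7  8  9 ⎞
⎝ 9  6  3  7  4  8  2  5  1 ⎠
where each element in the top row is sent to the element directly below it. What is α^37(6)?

Tracing 6 → 8 → … returns to 6 after 6 steps, so 6 lies in a 6-cycle (2 6 8 5 4 7).
On a 6-cycle, α^6 is the identity, so α^37 = α^1 there (37 ≡ 1 mod 6).
Stepping 1 place around the cycle: 6 → 8.

8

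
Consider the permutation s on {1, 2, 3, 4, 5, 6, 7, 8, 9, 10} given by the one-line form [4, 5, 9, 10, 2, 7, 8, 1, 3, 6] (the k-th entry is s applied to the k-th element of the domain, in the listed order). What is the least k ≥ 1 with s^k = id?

6

The disjoint-cycle form of s has cycle lengths 6, 2, 2.
Since disjoint cycles commute, ord(s) = lcm(6, 2, 2) = 6.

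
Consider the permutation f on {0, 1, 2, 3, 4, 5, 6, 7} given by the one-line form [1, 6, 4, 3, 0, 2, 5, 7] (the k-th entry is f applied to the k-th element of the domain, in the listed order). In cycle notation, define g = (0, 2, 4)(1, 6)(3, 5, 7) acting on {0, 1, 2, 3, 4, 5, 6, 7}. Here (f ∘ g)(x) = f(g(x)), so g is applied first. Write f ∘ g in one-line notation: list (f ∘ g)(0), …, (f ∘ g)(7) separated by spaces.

4 5 0 2 1 7 6 3

For each element, apply g then f: 0 → 2 → 4; 1 → 6 → 5; 2 → 4 → 0; 3 → 5 → 2; 4 → 0 → 1; 5 → 7 → 7; 6 → 1 → 6; 7 → 3 → 3.
Collecting the images, f ∘ g = [4 5 0 2 1 7 6 3].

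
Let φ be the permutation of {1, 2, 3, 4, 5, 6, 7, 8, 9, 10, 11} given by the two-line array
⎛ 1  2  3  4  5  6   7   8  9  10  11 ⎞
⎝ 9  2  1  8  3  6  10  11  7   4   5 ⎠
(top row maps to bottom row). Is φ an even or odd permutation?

even

In disjoint-cycle form the cycle lengths are 9, 1, 1.
A cycle of length ℓ contributes ℓ−1 transpositions, so φ is a product of 8 transpositions — even.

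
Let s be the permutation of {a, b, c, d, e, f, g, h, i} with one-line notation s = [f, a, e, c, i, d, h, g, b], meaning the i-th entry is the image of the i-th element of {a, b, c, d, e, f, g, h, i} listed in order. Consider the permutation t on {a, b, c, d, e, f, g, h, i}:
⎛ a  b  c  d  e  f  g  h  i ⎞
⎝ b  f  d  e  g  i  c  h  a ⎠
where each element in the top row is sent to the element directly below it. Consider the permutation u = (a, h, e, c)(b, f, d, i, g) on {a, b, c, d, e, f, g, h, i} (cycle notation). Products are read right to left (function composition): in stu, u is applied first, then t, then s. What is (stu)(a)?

(stu)(a) = s(t(u(a))). u(a) = h, then t(h) = h, then s(h) = g, so the result is g.

g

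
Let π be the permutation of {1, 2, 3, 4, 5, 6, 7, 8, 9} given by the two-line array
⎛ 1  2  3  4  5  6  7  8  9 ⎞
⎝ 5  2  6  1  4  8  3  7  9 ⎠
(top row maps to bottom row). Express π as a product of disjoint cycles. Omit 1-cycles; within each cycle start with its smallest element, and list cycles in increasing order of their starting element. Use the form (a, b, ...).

Iterating π from 1 gives 1 → 5 → 4 → 1; that is the 3-cycle (1, 5, 4).
Repeating from the next unused element and collecting all non-trivial cycles gives (1, 5, 4)(3, 6, 8, 7).

(1, 5, 4)(3, 6, 8, 7)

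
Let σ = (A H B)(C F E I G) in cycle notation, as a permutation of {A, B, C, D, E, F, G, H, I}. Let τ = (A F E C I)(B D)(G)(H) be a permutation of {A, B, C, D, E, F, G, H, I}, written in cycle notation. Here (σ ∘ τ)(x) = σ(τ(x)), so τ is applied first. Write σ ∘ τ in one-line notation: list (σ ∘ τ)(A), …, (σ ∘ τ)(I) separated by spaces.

Chase each element through τ then σ: A → F → E; B → D → D; C → I → G; D → B → A; E → C → F; F → E → I; G → G → C; H → H → B; I → A → H.
So σ ∘ τ in one-line form is E D G A F I C B H.

E D G A F I C B H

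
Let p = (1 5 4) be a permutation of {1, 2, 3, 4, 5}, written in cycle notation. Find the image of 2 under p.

2

2 does not appear in any cycle of p, so it is a fixed point: p(2) = 2.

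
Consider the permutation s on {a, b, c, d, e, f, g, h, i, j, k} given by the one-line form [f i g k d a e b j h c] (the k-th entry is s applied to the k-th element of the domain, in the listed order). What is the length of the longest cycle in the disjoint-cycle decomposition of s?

Decomposing into disjoint cycles gives (a, f)(b, i, j, h)(c, g, e, d, k); the longest has length 5.

5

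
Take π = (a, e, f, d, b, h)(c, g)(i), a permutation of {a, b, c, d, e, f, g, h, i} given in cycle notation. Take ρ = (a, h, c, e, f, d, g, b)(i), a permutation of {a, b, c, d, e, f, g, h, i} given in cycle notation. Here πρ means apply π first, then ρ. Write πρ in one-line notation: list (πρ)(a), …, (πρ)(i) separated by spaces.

(πρ)(x) = ρ(π(x)). Computing each image: ρ(π(a)) = ρ(e) = f, ρ(π(b)) = ρ(h) = c, ρ(π(c)) = ρ(g) = b, ρ(π(d)) = ρ(b) = a, ρ(π(e)) = ρ(f) = d, ρ(π(f)) = ρ(d) = g, ρ(π(g)) = ρ(c) = e, ρ(π(h)) = ρ(a) = h, ρ(π(i)) = ρ(i) = i.
Hence πρ = [f c b a d g e h i].

f c b a d g e h i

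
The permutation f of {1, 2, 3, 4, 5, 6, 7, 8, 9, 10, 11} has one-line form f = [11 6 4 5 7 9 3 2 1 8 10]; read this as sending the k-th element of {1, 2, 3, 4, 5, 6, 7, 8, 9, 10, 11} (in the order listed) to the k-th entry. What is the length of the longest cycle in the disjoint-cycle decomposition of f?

Decomposing into disjoint cycles gives (1 11 10 8 2 6 9)(3 4 5 7); the longest has length 7.

7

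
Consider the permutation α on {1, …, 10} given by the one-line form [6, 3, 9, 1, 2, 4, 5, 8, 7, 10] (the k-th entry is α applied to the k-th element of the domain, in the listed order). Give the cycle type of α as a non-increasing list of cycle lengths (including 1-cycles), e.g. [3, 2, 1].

The disjoint cycles are (1, 6, 4)(2, 3, 9, 7, 5)(8)(10), with lengths 5, 3, 1, 1 in non-increasing order.

[5, 3, 1, 1]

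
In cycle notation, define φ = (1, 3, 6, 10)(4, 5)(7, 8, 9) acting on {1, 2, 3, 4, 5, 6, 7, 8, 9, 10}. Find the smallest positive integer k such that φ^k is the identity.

The cycle type of φ is (4, 3, 2, 1).
The order is lcm(4, 3, 2) = 12.

12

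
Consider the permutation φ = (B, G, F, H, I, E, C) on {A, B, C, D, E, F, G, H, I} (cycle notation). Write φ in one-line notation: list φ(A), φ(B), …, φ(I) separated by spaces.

A G B D C H F I E

Image by image: A→A, B→G, C→B, D→D, E→C, F→H, G→F, H→I, I→E.
So the one-line form is A G B D C H F I E.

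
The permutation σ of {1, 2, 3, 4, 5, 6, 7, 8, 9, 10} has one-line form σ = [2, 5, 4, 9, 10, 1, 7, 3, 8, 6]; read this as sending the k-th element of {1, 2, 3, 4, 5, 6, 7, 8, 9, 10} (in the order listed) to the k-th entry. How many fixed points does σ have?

The fixed points (elements with σ(x) = x) are {7}, so there is 1.

1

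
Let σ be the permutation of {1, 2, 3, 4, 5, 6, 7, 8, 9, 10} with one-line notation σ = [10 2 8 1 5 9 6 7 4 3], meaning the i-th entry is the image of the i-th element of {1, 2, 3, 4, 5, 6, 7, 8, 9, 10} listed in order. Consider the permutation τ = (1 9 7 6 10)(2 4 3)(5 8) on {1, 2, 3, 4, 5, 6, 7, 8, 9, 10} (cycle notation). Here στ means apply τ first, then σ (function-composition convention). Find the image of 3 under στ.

2

First apply τ: τ(3) = 2, then σ(2) = 2. Thus (στ)(3) = 2.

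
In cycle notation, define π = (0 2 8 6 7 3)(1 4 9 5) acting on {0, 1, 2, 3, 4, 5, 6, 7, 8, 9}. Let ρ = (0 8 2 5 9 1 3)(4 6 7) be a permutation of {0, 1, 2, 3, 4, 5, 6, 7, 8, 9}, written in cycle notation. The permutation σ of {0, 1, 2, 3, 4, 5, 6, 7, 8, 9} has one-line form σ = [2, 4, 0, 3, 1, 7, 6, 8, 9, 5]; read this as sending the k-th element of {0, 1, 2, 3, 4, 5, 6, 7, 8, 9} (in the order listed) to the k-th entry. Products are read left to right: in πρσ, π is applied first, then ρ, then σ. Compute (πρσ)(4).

Apply the permutations in order: π(4) = 9, then ρ(9) = 1, then σ(1) = 4. So (πρσ)(4) = 4.

4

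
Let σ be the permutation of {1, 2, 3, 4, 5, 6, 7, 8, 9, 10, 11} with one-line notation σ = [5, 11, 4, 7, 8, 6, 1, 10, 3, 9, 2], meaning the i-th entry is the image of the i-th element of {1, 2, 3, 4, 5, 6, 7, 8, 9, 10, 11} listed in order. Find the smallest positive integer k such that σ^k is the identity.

8

Writing σ as disjoint cycles, the cycle lengths are 8, 2, 1.
The order is lcm(8, 2) = 8.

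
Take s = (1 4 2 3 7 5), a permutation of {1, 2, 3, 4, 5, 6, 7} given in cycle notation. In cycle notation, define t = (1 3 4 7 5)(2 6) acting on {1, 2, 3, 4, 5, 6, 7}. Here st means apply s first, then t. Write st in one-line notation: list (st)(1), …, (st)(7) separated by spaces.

Chase each element through s then t: 1 → 4 → 7; 2 → 3 → 4; 3 → 7 → 5; 4 → 2 → 6; 5 → 1 → 3; 6 → 6 → 2; 7 → 5 → 1.
So st in one-line form is 7 4 5 6 3 2 1.

7 4 5 6 3 2 1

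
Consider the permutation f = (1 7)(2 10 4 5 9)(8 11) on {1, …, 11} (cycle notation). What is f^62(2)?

2 lies in the 5-cycle (2 10 4 5 9).
Since the cycle has length 5, f^62 acts on it the same as f^2 (62 mod 5 = 2).
Stepping 2 places around the cycle: 2 → 10 → 4.

4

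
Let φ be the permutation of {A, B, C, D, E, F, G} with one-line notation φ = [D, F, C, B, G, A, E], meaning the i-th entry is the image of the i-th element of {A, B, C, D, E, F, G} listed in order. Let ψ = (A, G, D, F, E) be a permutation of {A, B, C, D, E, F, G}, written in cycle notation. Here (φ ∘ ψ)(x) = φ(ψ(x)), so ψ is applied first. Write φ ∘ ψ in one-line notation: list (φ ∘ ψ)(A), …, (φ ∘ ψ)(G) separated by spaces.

E F C A D G B

For each element, apply ψ then φ: A → G → E; B → B → F; C → C → C; D → F → A; E → A → D; F → E → G; G → D → B.
So φ ∘ ψ in one-line form is E F C A D G B.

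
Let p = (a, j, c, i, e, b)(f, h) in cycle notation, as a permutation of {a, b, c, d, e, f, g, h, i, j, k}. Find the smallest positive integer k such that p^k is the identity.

The disjoint cycles have lengths 6, 2, 1, 1, 1.
The order is lcm(6, 2) = 6.

6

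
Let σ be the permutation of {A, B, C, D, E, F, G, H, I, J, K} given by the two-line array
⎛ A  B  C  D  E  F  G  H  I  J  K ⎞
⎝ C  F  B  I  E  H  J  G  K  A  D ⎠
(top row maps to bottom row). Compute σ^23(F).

Tracing F → H → … returns to F after 7 steps, so F lies in a 7-cycle (A, C, B, F, H, G, J).
Since the cycle has length 7, σ^23 acts on it the same as σ^2 (23 mod 7 = 2).
Stepping 2 places around the cycle: F → H → G.

G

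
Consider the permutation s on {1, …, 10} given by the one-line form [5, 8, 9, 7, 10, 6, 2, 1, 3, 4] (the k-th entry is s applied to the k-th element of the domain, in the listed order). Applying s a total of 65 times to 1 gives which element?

Tracing 1 → 5 → … returns to 1 after 7 steps, so 1 lies in a 7-cycle (1 5 10 4 7 2 8).
Powers repeat with period 7 on this cycle, and 65 mod 7 = 2, so s^65(1) = s^2(1).
Advancing 2 steps from 1: 1 → 5 → 10.

10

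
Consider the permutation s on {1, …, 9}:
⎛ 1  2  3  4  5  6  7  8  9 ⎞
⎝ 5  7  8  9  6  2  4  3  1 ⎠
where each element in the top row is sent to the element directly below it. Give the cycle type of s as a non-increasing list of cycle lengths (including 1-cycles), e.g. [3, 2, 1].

The disjoint cycles are (1 5 6 2 7 4 9)(3 8), with lengths 7, 2 in non-increasing order.

[7, 2]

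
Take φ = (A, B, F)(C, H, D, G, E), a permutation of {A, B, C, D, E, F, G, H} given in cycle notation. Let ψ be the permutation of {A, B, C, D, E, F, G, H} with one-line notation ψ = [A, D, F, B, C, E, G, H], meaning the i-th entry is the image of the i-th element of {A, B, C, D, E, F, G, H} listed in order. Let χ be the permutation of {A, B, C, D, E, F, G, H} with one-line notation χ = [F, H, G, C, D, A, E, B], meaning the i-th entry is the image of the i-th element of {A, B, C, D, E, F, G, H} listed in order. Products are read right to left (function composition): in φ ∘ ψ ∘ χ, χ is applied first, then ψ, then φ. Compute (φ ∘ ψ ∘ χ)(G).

H

Chase G: χ(G) = E; ψ(E) = C; φ(C) = H. Hence (φ ∘ ψ ∘ χ)(G) = H.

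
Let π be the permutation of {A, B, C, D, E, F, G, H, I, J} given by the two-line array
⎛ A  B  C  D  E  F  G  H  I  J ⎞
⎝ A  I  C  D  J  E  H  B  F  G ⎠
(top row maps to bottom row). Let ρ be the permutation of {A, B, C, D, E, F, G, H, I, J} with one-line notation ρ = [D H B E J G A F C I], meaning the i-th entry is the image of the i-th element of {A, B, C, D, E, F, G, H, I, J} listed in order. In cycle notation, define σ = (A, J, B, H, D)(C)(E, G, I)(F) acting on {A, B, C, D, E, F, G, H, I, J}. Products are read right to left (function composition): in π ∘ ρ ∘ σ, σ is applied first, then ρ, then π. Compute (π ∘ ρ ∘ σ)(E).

Apply the permutations in order: σ(E) = G, then ρ(G) = A, then π(A) = A. So (π ∘ ρ ∘ σ)(E) = A.

A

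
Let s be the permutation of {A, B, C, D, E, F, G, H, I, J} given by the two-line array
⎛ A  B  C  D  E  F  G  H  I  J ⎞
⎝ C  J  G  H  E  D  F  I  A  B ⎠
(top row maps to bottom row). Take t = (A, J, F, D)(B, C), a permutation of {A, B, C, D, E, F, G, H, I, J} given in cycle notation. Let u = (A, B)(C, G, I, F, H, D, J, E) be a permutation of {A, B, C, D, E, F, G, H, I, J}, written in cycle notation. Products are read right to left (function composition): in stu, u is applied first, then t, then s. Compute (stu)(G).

(stu)(G) = s(t(u(G))). u(G) = I, then t(I) = I, then s(I) = A, so the result is A.

A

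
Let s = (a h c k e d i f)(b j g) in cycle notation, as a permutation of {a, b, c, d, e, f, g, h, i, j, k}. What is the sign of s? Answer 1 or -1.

The cycle lengths are 8, 3.
A cycle of length ℓ contributes ℓ−1 transpositions, so s is a product of 7 + 2 = 9 transpositions — odd.

-1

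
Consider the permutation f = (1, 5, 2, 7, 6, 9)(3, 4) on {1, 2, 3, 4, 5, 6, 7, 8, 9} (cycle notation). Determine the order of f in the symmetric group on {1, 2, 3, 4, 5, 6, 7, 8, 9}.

6

The cycle type of f is (6, 2, 1).
The order of f is the least common multiple of its cycle lengths: lcm(6, 2) = 6.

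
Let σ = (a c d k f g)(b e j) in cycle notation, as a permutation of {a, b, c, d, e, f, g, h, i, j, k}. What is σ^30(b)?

b

b lies in the 3-cycle (b e j).
Since the cycle has length 3, σ^30 acts on it the same as σ^0 (30 mod 3 = 0).
So σ^30(b) = b.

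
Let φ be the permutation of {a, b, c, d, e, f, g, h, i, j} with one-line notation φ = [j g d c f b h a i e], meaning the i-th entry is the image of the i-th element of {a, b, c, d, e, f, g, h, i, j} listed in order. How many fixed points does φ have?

The fixed points (elements with φ(x) = x) are {i}, so there is 1.

1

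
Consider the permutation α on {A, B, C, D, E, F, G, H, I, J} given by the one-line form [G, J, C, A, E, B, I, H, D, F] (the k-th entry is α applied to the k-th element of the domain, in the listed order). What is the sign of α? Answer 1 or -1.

-1

In disjoint-cycle form the cycle lengths are 4, 3, 1, 1, 1.
A cycle is odd iff its length is even; α has 1 even-length cycle, so sgn(α) = (−1)^1 and α is odd.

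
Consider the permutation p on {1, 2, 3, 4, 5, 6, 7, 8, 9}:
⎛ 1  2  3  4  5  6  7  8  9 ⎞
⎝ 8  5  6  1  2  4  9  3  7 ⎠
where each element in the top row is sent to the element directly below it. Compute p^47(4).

8

Tracing 4 → 1 → … returns to 4 after 5 steps, so 4 lies in a 5-cycle (1, 8, 3, 6, 4).
Since the cycle has length 5, p^47 acts on it the same as p^2 (47 mod 5 = 2).
Stepping 2 places around the cycle: 4 → 1 → 8.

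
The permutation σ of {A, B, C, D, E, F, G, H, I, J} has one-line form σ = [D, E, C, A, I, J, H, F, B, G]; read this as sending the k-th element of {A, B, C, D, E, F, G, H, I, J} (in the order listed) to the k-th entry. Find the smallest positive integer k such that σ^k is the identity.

The disjoint-cycle form of σ has cycle lengths 4, 3, 2, 1.
The order of σ is the least common multiple of its cycle lengths: lcm(4, 3, 2) = 12.

12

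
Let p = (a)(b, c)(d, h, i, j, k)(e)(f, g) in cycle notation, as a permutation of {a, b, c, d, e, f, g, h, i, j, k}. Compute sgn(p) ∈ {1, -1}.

1

The cycle lengths are 5, 2, 2, 1, 1.
A cycle is odd iff its length is even; p has 2 even-length cycles, so sgn(p) = (−1)^2 and p is even.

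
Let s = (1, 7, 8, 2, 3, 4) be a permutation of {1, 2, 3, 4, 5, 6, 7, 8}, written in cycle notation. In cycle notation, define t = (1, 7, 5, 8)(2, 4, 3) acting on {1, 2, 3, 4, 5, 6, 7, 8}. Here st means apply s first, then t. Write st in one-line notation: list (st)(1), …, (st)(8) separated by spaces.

(st)(x) = t(s(x)). Computing each image: t(s(1)) = t(7) = 5, t(s(2)) = t(3) = 2, t(s(3)) = t(4) = 3, t(s(4)) = t(1) = 7, t(s(5)) = t(5) = 8, t(s(6)) = t(6) = 6, t(s(7)) = t(8) = 1, t(s(8)) = t(2) = 4.
Hence st = [5 2 3 7 8 6 1 4].

5 2 3 7 8 6 1 4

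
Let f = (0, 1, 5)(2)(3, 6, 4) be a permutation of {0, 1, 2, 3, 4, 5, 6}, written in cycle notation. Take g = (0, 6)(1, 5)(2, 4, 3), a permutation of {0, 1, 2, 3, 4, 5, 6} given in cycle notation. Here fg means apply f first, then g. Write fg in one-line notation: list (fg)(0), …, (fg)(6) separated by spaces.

5 1 4 0 2 6 3

For each element, apply f then g: 0 → 1 → 5; 1 → 5 → 1; 2 → 2 → 4; 3 → 6 → 0; 4 → 3 → 2; 5 → 0 → 6; 6 → 4 → 3.
Collecting the images, fg = [5 1 4 0 2 6 3].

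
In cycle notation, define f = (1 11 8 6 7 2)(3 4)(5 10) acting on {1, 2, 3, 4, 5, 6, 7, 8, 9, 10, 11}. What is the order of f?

6

The cycle type of f is (6, 2, 2, 1).
The order is lcm(6, 2, 2) = 6.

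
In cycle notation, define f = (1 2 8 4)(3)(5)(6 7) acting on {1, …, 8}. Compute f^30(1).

8

1 lies in the 4-cycle (1 2 8 4).
Powers repeat with period 4 on this cycle, and 30 mod 4 = 2, so f^30(1) = f^2(1).
Advancing 2 steps from 1: 1 → 2 → 8.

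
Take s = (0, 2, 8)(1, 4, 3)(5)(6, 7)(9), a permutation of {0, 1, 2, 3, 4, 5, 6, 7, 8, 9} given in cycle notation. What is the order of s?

6

The cycle type of s is (3, 3, 2, 1, 1).
The order of s is the least common multiple of its cycle lengths: lcm(3, 3, 2) = 6.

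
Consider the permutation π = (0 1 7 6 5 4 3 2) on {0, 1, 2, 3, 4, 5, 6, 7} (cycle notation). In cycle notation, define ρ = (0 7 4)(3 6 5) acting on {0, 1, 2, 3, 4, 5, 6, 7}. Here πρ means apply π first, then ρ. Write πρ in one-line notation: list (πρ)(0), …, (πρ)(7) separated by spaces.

(πρ)(x) = ρ(π(x)). Computing each image: ρ(π(0)) = ρ(1) = 1, ρ(π(1)) = ρ(7) = 4, ρ(π(2)) = ρ(0) = 7, ρ(π(3)) = ρ(2) = 2, ρ(π(4)) = ρ(3) = 6, ρ(π(5)) = ρ(4) = 0, ρ(π(6)) = ρ(5) = 3, ρ(π(7)) = ρ(6) = 5.
Hence πρ = [1 4 7 2 6 0 3 5].

1 4 7 2 6 0 3 5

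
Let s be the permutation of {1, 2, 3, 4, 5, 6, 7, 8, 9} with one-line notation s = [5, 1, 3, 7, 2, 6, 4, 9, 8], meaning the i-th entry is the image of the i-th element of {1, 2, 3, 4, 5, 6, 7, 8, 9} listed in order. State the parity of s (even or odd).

even

In disjoint-cycle form the cycle lengths are 3, 2, 2, 1, 1.
A cycle is odd iff its length is even; s has 2 even-length cycles, so sgn(s) = (−1)^2 and s is even.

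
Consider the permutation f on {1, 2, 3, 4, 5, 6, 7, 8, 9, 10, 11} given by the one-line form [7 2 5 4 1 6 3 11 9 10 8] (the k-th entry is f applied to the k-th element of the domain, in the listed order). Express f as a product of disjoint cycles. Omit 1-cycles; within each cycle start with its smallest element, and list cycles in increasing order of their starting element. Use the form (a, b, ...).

(1, 7, 3, 5)(8, 11)

Start at 1 and follow images: 1 → 7 → 3 → 5 → 1, giving the cycle (1, 7, 3, 5).
Continuing from each remaining unvisited element yields (1, 7, 3, 5)(8, 11).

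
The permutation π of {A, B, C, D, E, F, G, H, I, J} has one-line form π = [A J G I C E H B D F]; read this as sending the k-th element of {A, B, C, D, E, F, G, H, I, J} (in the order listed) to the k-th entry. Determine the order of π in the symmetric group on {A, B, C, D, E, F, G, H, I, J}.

Decomposing into disjoint cycles gives cycle lengths 7, 2, 1.
The order is lcm(7, 2) = 14.

14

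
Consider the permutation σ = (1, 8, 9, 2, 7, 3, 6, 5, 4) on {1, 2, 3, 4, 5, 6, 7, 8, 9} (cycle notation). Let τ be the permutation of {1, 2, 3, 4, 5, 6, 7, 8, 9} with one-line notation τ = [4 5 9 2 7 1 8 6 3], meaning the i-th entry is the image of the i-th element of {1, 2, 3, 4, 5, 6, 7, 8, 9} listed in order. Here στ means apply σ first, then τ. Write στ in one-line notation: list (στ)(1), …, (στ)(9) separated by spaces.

6 8 1 4 2 7 9 3 5

(στ)(x) = τ(σ(x)). Computing each image: τ(σ(1)) = τ(8) = 6, τ(σ(2)) = τ(7) = 8, τ(σ(3)) = τ(6) = 1, τ(σ(4)) = τ(1) = 4, τ(σ(5)) = τ(4) = 2, τ(σ(6)) = τ(5) = 7, τ(σ(7)) = τ(3) = 9, τ(σ(8)) = τ(9) = 3, τ(σ(9)) = τ(2) = 5.
Hence στ = [6 8 1 4 2 7 9 3 5].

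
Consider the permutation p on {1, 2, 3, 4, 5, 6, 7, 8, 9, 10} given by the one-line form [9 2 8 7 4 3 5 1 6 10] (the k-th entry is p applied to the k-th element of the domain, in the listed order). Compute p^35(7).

4

Tracing 7 → 5 → … returns to 7 after 3 steps, so 7 lies in a 3-cycle (4 7 5).
On a 3-cycle, p^3 is the identity, so p^35 = p^2 there (35 ≡ 2 mod 3).
Stepping 2 places around the cycle: 7 → 5 → 4.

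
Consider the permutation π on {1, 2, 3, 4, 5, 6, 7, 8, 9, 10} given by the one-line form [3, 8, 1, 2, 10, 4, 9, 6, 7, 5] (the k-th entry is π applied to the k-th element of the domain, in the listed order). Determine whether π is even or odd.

even

In disjoint-cycle form the cycle lengths are 4, 2, 2, 2.
A cycle of length ℓ contributes ℓ−1 transpositions, so π is a product of 3 + 1 + 1 + 1 = 6 transpositions — even.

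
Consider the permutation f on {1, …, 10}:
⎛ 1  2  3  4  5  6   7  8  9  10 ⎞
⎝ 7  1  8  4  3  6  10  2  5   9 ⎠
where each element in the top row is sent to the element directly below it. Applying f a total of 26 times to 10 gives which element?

Tracing 10 → 9 → … returns to 10 after 8 steps, so 10 lies in an 8-cycle (1, 7, 10, 9, 5, 3, 8, 2).
Powers repeat with period 8 on this cycle, and 26 mod 8 = 2, so f^26(10) = f^2(10).
Advancing 2 steps from 10: 10 → 9 → 5.

5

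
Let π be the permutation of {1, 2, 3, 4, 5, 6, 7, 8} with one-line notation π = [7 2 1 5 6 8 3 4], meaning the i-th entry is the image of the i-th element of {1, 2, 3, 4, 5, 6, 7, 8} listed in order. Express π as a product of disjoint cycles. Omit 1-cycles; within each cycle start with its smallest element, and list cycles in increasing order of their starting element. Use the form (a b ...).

(1 7 3)(4 5 6 8)

From 1: 1 → 7 → 3 → 1, closing the cycle (1 7 3).
Continuing from each remaining unvisited element yields (1 7 3)(4 5 6 8).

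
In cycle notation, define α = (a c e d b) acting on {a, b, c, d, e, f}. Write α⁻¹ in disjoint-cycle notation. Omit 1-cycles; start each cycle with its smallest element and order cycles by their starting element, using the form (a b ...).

If α sends a → b within a cycle, α⁻¹ sends b → a; equivalently, reverse each cycle.
After reversing and putting each cycle's least element first, α⁻¹ = (a b d e c).

(a b d e c)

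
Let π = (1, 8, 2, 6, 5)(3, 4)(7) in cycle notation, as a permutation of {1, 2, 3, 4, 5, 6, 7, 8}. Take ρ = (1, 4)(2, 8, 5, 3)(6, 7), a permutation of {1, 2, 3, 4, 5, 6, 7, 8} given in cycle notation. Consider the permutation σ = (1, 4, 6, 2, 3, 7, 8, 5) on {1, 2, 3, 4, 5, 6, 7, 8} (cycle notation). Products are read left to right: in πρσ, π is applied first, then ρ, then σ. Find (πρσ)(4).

3

Apply the permutations in order: π(4) = 3, then ρ(3) = 2, then σ(2) = 3. So (πρσ)(4) = 3.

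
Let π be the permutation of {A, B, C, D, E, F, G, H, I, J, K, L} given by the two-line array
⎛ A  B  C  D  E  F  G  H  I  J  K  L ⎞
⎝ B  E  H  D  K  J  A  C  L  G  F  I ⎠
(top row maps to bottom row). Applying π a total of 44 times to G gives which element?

B

Tracing G → A → … returns to G after 7 steps, so G lies in a 7-cycle (A B E K F J G).
Since the cycle has length 7, π^44 acts on it the same as π^2 (44 mod 7 = 2).
Advancing 2 steps from G: G → A → B.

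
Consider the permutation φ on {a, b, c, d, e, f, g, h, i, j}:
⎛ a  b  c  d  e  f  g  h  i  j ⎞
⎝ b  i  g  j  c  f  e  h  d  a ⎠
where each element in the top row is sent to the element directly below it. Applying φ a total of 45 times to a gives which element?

a

Tracing a → b → … returns to a after 5 steps, so a lies in a 5-cycle (a b i d j).
On a 5-cycle, φ^5 is the identity, so φ^45 = φ^0 there (45 ≡ 0 mod 5).
So φ^45(a) = a.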